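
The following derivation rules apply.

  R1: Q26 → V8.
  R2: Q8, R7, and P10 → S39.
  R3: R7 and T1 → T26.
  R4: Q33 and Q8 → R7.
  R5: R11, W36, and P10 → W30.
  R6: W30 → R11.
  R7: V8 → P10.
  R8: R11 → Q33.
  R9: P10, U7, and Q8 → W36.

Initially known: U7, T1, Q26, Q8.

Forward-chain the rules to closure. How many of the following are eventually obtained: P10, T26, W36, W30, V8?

3

Q26 holds, so V8 follows (R1).
From V8, R7 gives P10.
From P10, U7, and Q8, R9 gives W36.
P10: reached.
T26 would need R7 and T1 (R3), but R7 is never established.
W36: reached.
W30 would need R11, W36, and P10 (R5), but R11 is never established.
V8: reached.
Reached: P10, W36, and V8 — 3 of the 5.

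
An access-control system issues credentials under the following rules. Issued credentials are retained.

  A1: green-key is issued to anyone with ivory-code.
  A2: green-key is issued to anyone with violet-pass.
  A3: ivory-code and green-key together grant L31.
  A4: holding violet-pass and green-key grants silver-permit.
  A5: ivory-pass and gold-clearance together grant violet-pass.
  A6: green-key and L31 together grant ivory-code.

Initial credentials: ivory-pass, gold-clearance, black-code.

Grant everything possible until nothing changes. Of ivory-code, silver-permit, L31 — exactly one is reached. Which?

silver-permit

Holding ivory-pass and gold-clearance grants violet-pass (A5).
Holding violet-pass grants green-key (A2).
Holding violet-pass and green-key grants silver-permit (A4).
ivory-code would need green-key and L31 (A6), but L31 is never granted. L31 would need ivory-code and green-key (A3), but ivory-code is never granted.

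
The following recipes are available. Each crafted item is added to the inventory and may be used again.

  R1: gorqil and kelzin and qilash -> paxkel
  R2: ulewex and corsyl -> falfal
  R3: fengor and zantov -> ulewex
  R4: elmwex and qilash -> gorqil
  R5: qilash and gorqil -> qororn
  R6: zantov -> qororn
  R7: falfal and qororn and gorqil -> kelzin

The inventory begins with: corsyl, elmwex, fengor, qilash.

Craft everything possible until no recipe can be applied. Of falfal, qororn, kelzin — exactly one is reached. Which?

elmwex and qilash -> gorqil (R4).
Using R5, qilash and gorqil make qororn.
falfal would need ulewex and corsyl (R2), but ulewex is never obtained. kelzin would need falfal, qororn, and gorqil (R7), but falfal is never obtained.

qororn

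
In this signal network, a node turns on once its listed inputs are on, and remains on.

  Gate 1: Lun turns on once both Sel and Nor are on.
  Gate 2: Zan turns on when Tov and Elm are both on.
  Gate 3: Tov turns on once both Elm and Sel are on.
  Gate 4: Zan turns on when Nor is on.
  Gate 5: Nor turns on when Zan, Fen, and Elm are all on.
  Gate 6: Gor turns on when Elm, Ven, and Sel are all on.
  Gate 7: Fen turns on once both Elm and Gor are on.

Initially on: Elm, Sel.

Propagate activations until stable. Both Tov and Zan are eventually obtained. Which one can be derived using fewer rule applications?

Tov: Gate 3: Elm and Sel on → Tov on. [1 rule application]
Zan: Elm and Sel are on, so Tov turns on (Gate 3). Tov and Elm are on, so Zan turns on (Gate 2). [2 rule applications]
Tov needs fewer.

Tov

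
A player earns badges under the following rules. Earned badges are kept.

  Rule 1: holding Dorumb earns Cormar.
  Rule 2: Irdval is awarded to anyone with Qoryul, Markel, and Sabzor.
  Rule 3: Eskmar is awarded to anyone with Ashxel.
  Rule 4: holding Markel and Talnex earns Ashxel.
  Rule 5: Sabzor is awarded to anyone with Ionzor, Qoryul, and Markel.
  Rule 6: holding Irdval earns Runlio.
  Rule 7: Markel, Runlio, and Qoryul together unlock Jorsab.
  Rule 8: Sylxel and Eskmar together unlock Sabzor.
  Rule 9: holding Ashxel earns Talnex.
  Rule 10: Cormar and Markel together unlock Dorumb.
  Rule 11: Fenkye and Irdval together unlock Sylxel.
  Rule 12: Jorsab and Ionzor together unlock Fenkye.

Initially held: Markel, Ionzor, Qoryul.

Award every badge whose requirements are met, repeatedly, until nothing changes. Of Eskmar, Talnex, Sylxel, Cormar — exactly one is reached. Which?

Sylxel

With Ionzor, Qoryul, and Markel, Sabzor is earned (Rule 5).
With Qoryul, Markel, and Sabzor, Irdval is earned (Rule 2).
With Irdval, Runlio is earned (Rule 6).
With Markel, Runlio, and Qoryul, Jorsab is earned (Rule 7).
With Jorsab and Ionzor, Fenkye is earned (Rule 12).
With Fenkye and Irdval, Sylxel is earned (Rule 11).
Cormar would need Dorumb (Rule 1), but Dorumb is never earned. Talnex would need Ashxel (Rule 9), but Ashxel is never earned. Eskmar would need Ashxel (Rule 3), but Ashxel is never earned.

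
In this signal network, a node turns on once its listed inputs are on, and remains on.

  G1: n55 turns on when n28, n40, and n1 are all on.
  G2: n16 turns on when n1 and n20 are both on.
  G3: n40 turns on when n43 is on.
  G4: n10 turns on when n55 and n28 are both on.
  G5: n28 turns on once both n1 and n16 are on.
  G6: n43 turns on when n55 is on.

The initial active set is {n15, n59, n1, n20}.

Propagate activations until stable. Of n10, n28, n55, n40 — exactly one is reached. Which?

n28

n1 and n20 are on, so n16 turns on (G2).
G5: n1 and n16 on → n28 on.
n10 would need n55 and n28 (G4), but n55 never turns on. n40 would need n43 (G3), but n43 never turns on. n55 would need n28, n40, and n1 (G1), but n40 never turns on.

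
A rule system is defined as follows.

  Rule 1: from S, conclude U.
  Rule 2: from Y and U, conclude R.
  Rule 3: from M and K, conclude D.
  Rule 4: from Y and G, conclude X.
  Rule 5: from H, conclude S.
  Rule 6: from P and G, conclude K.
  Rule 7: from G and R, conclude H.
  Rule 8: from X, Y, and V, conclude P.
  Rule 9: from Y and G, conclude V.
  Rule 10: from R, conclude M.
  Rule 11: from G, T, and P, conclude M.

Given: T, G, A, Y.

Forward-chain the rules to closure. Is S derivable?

S would need H (Rule 5), but H is never established.

No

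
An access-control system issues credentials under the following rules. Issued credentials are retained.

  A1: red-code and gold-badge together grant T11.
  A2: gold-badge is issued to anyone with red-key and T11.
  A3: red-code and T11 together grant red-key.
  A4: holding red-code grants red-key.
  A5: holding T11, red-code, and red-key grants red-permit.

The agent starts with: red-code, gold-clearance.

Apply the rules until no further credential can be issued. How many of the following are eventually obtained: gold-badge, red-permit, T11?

0

gold-badge would need red-key and T11 (A2), but T11 is never granted.
red-permit would need T11, red-code, and red-key (A5), but T11 is never granted.
T11 would need red-code and gold-badge (A1), but gold-badge is never granted.
None of the 3 are reached.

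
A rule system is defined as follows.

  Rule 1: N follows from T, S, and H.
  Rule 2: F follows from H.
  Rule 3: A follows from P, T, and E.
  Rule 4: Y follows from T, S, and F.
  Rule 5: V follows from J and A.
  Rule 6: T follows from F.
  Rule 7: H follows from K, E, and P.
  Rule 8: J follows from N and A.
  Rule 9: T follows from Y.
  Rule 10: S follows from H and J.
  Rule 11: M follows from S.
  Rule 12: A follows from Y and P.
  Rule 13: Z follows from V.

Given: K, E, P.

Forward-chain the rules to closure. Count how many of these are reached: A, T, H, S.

3

From K, E, and P, Rule 7 gives H.
From H, Rule 2 gives F.
From F, Rule 6 gives T.
P, T, and E hold, so A follows (Rule 3).
A: reached.
T: reached.
H: reached.
S would need H and J (Rule 10), but J is never established.
Reached: A, T, and H — 3 of the 4.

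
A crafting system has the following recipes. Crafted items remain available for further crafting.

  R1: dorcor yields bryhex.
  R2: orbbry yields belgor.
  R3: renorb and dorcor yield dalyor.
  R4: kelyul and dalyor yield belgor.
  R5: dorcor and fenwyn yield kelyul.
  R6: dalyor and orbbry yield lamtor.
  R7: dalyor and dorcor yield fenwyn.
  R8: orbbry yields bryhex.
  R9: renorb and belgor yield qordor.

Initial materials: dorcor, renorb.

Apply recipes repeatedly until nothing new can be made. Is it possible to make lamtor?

lamtor would need dalyor and orbbry (R6), but orbbry is never obtained.

No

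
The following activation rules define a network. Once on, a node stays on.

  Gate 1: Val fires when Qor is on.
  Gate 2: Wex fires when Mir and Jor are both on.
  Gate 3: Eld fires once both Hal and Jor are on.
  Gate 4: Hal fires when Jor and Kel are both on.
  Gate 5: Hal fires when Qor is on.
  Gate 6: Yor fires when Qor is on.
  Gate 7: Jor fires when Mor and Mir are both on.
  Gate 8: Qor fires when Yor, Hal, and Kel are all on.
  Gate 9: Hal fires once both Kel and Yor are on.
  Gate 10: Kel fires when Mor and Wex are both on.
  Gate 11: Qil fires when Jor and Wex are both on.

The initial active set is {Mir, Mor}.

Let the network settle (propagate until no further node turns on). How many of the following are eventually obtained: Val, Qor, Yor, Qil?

1

Gate 7: Mor and Mir on → Jor on.
Mir and Jor are on, so Wex fires (Gate 2).
Gate 11: Jor and Wex on → Qil on.
Val would need Qor (Gate 1), but Qor never turns on.
Qor would need Yor, Hal, and Kel (Gate 8), but Yor never turns on.
Yor would need Qor (Gate 6), but Qor never turns on.
Qil: reached.
Reached: Qil — 1 of the 4.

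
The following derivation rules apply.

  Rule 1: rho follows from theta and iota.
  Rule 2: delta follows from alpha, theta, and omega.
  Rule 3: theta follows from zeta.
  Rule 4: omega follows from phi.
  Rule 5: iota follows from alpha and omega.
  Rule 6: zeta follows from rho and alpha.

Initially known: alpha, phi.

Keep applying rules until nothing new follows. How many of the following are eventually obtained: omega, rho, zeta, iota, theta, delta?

phi holds, so omega follows (Rule 4).
alpha and omega hold, so iota follows (Rule 5).
omega: reached.
rho would need theta and iota (Rule 1), but theta is never established.
zeta would need rho and alpha (Rule 6), but rho is never established.
iota: reached.
theta would need zeta (Rule 3), but zeta is never established.
delta would need alpha, theta, and omega (Rule 2), but theta is never established.
Reached: omega and iota — 2 of the 6.

2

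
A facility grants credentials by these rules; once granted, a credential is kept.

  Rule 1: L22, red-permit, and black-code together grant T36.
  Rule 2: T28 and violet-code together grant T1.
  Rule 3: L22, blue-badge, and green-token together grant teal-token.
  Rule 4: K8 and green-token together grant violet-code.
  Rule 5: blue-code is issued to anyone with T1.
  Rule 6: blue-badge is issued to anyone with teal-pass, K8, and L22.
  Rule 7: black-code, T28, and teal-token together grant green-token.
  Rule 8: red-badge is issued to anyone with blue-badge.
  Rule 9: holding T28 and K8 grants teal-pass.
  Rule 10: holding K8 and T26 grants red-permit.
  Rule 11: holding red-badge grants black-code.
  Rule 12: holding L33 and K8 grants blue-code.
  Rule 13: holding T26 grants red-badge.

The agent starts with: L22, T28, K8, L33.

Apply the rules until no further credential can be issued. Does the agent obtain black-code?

Yes

Holding T28 and K8 grants teal-pass (Rule 9).
Holding teal-pass, K8, and L22 grants blue-badge (Rule 6).
Holding blue-badge grants red-badge (Rule 8).
Holding red-badge grants black-code (Rule 11).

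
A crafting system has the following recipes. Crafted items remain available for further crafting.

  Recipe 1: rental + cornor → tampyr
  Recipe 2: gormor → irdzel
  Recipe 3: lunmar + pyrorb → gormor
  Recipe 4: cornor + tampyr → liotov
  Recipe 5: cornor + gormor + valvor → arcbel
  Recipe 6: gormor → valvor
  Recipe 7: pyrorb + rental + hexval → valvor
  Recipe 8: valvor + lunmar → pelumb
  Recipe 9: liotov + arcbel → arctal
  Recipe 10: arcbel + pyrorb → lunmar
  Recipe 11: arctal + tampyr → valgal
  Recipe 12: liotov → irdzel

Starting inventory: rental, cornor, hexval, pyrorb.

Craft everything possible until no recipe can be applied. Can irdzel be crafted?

Yes

Using Recipe 1, rental and cornor make tampyr.
cornor + tampyr → liotov (Recipe 4).
Using Recipe 12, liotov makes irdzel.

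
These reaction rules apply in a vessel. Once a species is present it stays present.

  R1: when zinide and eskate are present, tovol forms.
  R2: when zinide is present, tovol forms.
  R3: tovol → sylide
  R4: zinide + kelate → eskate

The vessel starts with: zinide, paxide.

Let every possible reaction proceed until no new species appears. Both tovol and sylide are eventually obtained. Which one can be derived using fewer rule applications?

tovol: zinide present → tovol forms (R2). [1 rule application]
sylide: zinide present → tovol forms (R2). tovol present → sylide forms (R3). [2 rule applications]
tovol needs fewer.

tovol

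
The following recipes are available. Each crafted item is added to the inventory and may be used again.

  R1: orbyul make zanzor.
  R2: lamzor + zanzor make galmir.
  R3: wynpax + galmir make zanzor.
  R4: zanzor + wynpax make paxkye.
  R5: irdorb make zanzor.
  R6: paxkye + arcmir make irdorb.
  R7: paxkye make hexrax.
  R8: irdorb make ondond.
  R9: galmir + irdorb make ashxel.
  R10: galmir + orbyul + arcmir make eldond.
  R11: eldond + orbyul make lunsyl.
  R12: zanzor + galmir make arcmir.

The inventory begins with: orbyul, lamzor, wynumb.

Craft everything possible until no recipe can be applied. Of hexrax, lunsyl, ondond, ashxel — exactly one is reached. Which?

lunsyl

orbyul → zanzor (R1).
Using R2, lamzor and zanzor make galmir.
zanzor + galmir → arcmir (R12).
galmir + orbyul + arcmir → eldond (R10).
eldond + orbyul → lunsyl (R11).
ondond would need irdorb (R8), but irdorb is never obtained. hexrax would need paxkye (R7), but paxkye is never obtained. ashxel would need galmir and irdorb (R9), but irdorb is never obtained.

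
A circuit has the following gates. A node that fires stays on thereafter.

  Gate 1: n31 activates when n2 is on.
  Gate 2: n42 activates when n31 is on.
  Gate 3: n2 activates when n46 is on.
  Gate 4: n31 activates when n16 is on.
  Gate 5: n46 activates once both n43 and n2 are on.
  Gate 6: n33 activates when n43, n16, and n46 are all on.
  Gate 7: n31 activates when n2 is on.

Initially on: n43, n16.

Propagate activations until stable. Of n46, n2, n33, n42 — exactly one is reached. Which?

n42

Gate 4: n16 on → n31 on.
n31 is on, so n42 activates (Gate 2).
n46 would need n43 and n2 (Gate 5), but n2 never turns on. n2 would need n46 (Gate 3), but n46 never turns on. n33 would need n43, n16, and n46 (Gate 6), but n46 never turns on.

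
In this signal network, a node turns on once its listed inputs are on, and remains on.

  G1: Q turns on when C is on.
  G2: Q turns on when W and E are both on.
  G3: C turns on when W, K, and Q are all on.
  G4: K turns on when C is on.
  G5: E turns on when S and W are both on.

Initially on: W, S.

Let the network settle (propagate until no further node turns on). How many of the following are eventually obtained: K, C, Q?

S and W are on, so E turns on (G5).
G2: W and E on → Q on.
K would need C (G4), but C never turns on.
C would need W, K, and Q (G3), but K never turns on.
Q: reached.
Reached: Q — 1 of the 3.

1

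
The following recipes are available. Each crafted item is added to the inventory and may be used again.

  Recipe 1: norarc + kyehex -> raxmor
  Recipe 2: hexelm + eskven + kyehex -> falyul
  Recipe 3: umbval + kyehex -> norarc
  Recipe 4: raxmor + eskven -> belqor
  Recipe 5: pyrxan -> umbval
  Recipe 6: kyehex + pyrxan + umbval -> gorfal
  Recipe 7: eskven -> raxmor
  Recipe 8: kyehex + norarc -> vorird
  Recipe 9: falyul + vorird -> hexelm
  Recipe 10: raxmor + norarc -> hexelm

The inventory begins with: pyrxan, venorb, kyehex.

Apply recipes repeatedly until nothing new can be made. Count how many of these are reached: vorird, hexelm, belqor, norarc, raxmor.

pyrxan -> umbval (Recipe 5).
Using Recipe 3, umbval and kyehex make norarc.
norarc + kyehex -> raxmor (Recipe 1).
kyehex + norarc -> vorird (Recipe 8).
Using Recipe 10, raxmor and norarc make hexelm.
vorird: reached.
hexelm: reached.
belqor would need raxmor and eskven (Recipe 4), but eskven is never obtained.
norarc: reached.
raxmor: reached.
Reached: vorird, hexelm, norarc, and raxmor — 4 of the 5.

4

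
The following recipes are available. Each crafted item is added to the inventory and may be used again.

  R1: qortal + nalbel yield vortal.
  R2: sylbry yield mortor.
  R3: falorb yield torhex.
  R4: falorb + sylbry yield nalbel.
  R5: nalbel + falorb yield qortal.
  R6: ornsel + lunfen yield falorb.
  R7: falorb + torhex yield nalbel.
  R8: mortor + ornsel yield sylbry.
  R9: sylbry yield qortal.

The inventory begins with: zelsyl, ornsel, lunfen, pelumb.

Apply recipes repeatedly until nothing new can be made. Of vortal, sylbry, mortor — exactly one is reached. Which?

vortal

ornsel + lunfen → falorb (R6).
Using R3, falorb makes torhex.
Using R7, falorb and torhex make nalbel.
nalbel + falorb → qortal (R5).
Using R1, qortal and nalbel make vortal.
sylbry would need mortor and ornsel (R8), but mortor is never obtained. mortor would need sylbry (R2), but sylbry is never obtained.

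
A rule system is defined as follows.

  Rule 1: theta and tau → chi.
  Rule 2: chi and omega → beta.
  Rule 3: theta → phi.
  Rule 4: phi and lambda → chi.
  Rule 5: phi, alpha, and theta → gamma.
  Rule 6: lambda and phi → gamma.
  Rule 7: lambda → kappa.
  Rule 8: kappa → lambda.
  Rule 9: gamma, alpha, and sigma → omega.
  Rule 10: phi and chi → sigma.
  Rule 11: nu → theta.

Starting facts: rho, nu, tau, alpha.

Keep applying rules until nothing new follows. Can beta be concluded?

Yes

From nu, Rule 11 gives theta.
From theta, Rule 3 gives phi.
From theta and tau, Rule 1 gives chi.
From phi, alpha, and theta, Rule 5 gives gamma.
phi and chi hold, so sigma follows (Rule 10).
From gamma, alpha, and sigma, Rule 9 gives omega.
chi and omega hold, so beta follows (Rule 2).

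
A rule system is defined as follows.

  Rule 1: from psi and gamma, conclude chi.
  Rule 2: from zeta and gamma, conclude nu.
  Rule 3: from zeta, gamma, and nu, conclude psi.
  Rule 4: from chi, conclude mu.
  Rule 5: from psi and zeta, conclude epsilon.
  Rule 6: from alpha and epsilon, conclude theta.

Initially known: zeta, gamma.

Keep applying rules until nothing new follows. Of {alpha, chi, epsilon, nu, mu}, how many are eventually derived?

4

From zeta and gamma, Rule 2 gives nu.
zeta, gamma, and nu hold, so psi follows (Rule 3).
psi and zeta hold, so epsilon follows (Rule 5).
psi and gamma hold, so chi follows (Rule 1).
chi holds, so mu follows (Rule 4).
No rule produces alpha, and it is not given.
chi: reached.
epsilon: reached.
nu: reached.
mu: reached.
Reached: chi, epsilon, nu, and mu — 4 of the 5.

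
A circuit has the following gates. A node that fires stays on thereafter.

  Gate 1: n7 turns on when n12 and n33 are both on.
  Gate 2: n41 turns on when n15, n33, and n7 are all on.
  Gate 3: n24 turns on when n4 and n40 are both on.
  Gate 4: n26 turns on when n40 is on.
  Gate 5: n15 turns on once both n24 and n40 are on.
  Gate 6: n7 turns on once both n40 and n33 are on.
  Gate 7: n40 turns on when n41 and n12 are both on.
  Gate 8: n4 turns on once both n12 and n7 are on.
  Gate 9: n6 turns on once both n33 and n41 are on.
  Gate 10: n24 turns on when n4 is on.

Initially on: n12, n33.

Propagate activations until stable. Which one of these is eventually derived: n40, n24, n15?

Gate 1: n12 and n33 on → n7 on.
Gate 8: n12 and n7 on → n4 on.
n4 is on, so n24 turns on (Gate 10).
n40 would need n41 and n12 (Gate 7), but n41 never turns on. n15 would need n24 and n40 (Gate 5), but n40 never turns on.

n24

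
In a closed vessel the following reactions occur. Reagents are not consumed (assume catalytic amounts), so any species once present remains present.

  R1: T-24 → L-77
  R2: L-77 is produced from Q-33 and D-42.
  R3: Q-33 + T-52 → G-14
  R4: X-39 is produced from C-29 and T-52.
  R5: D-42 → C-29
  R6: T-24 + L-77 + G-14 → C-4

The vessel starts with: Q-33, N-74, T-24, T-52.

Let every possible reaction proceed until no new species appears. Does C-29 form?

No

C-29 would need D-42 (R5), but D-42 never forms.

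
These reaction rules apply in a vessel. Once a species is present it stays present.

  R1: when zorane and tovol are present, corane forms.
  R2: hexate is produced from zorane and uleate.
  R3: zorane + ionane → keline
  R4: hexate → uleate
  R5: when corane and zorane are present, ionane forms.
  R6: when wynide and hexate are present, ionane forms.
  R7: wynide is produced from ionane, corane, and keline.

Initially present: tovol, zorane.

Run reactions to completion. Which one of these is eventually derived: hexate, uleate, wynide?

zorane and tovol present → corane forms (R1).
corane and zorane present → ionane forms (R5).
zorane and ionane present → keline forms (R3).
ionane, corane, and keline present → wynide forms (R7).
uleate would need hexate (R4), but hexate never forms. hexate would need zorane and uleate (R2), but uleate never forms.

wynide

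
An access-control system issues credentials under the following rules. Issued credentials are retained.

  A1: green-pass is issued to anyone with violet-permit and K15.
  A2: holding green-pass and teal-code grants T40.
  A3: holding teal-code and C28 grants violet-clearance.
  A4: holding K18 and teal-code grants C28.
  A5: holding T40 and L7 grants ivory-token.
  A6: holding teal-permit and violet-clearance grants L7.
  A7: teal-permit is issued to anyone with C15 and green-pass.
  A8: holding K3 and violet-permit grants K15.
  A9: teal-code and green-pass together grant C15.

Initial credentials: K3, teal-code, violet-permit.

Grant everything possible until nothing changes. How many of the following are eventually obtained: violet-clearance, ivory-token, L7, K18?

0

violet-clearance would need teal-code and C28 (A3), but C28 is never granted.
ivory-token would need T40 and L7 (A5), but L7 is never granted.
L7 would need teal-permit and violet-clearance (A6), but violet-clearance is never granted.
No rule produces K18, and it is not given.
None of the 4 are reached.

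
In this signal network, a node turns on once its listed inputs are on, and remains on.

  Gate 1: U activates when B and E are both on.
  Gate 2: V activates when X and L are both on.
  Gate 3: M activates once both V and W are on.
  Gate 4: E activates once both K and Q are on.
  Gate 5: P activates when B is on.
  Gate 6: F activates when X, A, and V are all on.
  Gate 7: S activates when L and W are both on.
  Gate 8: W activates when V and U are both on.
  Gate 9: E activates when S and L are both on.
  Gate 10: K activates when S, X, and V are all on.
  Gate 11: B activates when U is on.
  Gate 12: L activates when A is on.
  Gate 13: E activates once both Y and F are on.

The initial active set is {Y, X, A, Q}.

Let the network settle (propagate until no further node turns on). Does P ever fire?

No

P would need B (Gate 5), but B never turns on.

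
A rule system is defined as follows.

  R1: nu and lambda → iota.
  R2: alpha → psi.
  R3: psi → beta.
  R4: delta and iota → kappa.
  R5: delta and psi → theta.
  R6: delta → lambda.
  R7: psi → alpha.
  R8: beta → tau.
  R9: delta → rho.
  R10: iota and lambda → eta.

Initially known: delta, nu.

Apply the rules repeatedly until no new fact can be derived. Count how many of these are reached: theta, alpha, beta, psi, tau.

theta would need delta and psi (R5), but psi is never established.
alpha would need psi (R7), but psi is never established.
beta would need psi (R3), but psi is never established.
psi would need alpha (R2), but alpha is never established.
tau would need beta (R8), but beta is never established.
None of the 5 are reached.

0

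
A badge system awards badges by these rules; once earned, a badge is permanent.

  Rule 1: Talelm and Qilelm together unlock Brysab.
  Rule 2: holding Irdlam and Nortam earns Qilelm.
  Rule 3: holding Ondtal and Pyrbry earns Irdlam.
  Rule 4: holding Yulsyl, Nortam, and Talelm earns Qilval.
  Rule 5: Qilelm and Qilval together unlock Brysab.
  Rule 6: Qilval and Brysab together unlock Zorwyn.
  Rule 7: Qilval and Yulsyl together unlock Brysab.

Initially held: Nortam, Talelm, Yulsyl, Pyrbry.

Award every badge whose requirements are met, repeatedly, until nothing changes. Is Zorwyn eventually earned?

With Yulsyl, Nortam, and Talelm, Qilval is earned (Rule 4).
With Qilval and Yulsyl, Brysab is earned (Rule 7).
With Qilval and Brysab, Zorwyn is earned (Rule 6).

Yes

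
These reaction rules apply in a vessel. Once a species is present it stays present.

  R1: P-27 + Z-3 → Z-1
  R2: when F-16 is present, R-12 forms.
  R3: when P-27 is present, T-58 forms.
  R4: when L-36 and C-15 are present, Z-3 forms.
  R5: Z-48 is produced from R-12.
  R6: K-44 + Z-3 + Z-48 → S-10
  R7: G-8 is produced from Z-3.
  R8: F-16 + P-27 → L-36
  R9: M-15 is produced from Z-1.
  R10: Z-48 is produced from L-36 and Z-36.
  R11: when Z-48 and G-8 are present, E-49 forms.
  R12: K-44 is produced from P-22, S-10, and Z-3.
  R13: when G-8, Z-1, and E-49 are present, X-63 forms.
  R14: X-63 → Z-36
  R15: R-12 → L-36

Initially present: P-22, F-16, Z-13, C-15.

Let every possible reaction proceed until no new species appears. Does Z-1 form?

No

Z-1 would need P-27 and Z-3 (R1), but P-27 never forms.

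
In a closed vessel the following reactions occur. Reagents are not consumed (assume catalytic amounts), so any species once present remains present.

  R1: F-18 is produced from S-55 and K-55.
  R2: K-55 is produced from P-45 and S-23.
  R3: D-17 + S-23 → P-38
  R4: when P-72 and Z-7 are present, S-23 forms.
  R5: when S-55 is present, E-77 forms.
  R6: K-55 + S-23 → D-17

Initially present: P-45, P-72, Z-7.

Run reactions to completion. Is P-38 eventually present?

Yes

P-72 and Z-7 present → S-23 forms (R4).
P-45 and S-23 present → K-55 forms (R2).
K-55 and S-23 present → D-17 forms (R6).
D-17 and S-23 present → P-38 forms (R3).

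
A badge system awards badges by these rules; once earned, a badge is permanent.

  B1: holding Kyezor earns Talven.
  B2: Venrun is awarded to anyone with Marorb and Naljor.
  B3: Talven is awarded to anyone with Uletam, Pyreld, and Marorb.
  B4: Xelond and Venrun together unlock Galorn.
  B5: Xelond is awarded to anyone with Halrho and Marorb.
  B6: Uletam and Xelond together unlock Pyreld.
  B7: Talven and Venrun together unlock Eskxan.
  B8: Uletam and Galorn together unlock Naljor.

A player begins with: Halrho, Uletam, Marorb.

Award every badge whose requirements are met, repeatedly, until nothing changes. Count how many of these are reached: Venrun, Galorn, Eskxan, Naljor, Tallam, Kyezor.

Venrun would need Marorb and Naljor (B2), but Naljor is never earned.
Galorn would need Xelond and Venrun (B4), but Venrun is never earned.
Eskxan would need Talven and Venrun (B7), but Venrun is never earned.
Naljor would need Uletam and Galorn (B8), but Galorn is never earned.
No rule produces Tallam, and it is not given.
No rule produces Kyezor, and it is not given.
None of the 6 are reached.

0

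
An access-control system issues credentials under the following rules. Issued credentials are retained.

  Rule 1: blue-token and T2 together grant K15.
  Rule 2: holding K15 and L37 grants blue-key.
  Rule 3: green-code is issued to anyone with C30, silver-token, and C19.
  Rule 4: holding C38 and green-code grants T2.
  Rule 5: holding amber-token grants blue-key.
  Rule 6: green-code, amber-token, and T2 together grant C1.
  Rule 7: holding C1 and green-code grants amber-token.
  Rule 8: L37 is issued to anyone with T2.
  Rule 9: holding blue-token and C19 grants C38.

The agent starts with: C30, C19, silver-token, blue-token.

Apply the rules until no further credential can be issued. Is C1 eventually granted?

C1 would need green-code, amber-token, and T2 (Rule 6), but amber-token is never granted.

No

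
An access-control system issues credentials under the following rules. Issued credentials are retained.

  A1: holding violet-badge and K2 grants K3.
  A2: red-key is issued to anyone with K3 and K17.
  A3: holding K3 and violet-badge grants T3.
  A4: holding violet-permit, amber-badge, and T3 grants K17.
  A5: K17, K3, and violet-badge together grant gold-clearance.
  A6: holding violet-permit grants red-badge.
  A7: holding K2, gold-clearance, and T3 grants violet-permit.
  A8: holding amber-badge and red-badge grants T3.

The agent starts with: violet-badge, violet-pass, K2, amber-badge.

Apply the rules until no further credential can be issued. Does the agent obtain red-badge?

No

red-badge would need violet-permit (A6), but violet-permit is never granted.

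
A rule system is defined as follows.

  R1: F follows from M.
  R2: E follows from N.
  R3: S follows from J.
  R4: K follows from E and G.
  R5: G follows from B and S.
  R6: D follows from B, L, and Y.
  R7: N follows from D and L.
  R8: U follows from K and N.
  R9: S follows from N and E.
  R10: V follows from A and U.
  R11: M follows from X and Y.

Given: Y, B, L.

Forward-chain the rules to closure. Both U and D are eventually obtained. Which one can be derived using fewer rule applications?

D

D: From B, L, and Y, R6 gives D. [1 rule application]
U: From B, L, and Y, R6 gives D. D and L hold, so N follows (R7). From N, R2 gives E. N and E hold, so S follows (R9). From B and S, R5 gives G. From E and G, R4 gives K. K and N hold, so U follows (R8). [7 rule applications]
D needs fewer.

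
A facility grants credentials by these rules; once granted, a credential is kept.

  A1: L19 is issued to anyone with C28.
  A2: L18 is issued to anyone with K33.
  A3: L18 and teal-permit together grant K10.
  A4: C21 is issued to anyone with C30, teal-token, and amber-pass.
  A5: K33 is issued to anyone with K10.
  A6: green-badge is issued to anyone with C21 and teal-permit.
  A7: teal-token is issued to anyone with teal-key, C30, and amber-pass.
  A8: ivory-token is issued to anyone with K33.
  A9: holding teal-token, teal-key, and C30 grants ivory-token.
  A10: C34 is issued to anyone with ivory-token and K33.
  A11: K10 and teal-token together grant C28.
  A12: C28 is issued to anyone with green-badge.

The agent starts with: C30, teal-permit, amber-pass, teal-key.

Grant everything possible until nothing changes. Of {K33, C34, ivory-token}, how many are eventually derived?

Holding teal-key, C30, and amber-pass grants teal-token (A7).
Holding teal-token, teal-key, and C30 grants ivory-token (A9).
K33 would need K10 (A5), but K10 is never granted.
C34 would need ivory-token and K33 (A10), but K33 is never granted.
ivory-token: reached.
Reached: ivory-token — 1 of the 3.

1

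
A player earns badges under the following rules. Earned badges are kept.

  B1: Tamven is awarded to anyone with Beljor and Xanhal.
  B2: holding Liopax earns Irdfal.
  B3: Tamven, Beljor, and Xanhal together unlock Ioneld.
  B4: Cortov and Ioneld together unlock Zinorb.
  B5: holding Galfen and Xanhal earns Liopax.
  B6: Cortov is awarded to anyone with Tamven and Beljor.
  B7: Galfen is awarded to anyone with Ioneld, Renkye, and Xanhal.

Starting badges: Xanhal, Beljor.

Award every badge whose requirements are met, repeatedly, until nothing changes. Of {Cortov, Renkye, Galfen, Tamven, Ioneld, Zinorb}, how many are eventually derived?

4

With Beljor and Xanhal, Tamven is earned (B1).
With Tamven, Beljor, and Xanhal, Ioneld is earned (B3).
With Tamven and Beljor, Cortov is earned (B6).
With Cortov and Ioneld, Zinorb is earned (B4).
Cortov: reached.
No rule produces Renkye, and it is not given.
Galfen would need Ioneld, Renkye, and Xanhal (B7), but Renkye is never earned.
Tamven: reached.
Ioneld: reached.
Zinorb: reached.
Reached: Cortov, Tamven, Ioneld, and Zinorb — 4 of the 6.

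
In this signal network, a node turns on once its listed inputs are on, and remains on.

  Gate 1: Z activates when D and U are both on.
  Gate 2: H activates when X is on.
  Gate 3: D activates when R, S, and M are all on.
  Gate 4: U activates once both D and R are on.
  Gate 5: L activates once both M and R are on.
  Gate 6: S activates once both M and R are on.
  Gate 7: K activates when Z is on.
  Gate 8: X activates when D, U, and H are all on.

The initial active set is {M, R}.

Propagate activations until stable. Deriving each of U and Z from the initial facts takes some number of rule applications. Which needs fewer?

U

U: Gate 6: M and R on → S on. R, S, and M are on, so D activates (Gate 3). D and R are on, so U activates (Gate 4). [3 rule applications]
Z: Gate 6: M and R on → S on. Gate 3: R, S, and M on → D on. D and R are on, so U activates (Gate 4). Gate 1: D and U on → Z on. [4 rule applications]
U needs fewer.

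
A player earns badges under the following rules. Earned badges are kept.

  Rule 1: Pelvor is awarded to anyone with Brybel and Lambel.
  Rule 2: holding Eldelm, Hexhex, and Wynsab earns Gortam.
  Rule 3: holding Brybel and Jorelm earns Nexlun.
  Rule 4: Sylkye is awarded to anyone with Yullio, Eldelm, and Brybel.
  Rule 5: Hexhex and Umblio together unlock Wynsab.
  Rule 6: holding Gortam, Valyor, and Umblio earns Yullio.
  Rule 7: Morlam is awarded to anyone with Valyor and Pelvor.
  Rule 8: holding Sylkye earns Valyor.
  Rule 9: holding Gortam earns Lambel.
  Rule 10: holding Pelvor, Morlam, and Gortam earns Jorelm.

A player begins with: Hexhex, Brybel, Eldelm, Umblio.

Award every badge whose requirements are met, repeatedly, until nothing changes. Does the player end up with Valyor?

No

Valyor would need Sylkye (Rule 8), but Sylkye is never earned.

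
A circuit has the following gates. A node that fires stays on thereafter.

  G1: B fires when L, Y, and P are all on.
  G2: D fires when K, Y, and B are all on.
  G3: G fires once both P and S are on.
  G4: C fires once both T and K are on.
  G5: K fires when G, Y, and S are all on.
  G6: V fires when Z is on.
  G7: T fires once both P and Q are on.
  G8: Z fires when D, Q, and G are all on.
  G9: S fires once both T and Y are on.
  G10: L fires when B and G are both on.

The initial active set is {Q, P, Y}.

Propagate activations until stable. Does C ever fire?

Yes

G7: P and Q on → T on.
G9: T and Y on → S on.
P and S are on, so G fires (G3).
G5: G, Y, and S on → K on.
T and K are on, so C fires (G4).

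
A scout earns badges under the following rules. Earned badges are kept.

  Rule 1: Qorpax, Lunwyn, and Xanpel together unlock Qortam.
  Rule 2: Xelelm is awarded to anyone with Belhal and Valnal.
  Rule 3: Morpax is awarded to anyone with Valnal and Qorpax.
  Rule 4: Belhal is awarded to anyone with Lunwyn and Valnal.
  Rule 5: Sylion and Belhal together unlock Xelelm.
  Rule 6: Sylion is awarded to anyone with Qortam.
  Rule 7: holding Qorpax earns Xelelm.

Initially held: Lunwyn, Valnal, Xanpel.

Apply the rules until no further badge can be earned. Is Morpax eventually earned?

No

Morpax would need Valnal and Qorpax (Rule 3), but Qorpax is never earned.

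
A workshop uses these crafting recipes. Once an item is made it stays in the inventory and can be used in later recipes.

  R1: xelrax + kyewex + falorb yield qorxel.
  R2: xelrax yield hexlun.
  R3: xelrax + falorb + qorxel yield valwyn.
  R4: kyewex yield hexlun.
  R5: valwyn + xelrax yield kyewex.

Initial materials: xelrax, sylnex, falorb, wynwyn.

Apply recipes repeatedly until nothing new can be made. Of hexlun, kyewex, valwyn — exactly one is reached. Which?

hexlun

Using R2, xelrax makes hexlun.
kyewex would need valwyn and xelrax (R5), but valwyn is never obtained. valwyn would need xelrax, falorb, and qorxel (R3), but qorxel is never obtained.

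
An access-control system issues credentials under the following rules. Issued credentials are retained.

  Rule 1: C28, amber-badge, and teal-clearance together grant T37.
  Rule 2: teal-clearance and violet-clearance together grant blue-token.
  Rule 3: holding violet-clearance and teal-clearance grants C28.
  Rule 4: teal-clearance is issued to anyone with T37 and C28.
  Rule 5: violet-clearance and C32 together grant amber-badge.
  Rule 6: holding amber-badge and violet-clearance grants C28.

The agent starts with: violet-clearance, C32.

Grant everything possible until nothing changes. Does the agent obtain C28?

Yes

Holding violet-clearance and C32 grants amber-badge (Rule 5).
Holding amber-badge and violet-clearance grants C28 (Rule 6).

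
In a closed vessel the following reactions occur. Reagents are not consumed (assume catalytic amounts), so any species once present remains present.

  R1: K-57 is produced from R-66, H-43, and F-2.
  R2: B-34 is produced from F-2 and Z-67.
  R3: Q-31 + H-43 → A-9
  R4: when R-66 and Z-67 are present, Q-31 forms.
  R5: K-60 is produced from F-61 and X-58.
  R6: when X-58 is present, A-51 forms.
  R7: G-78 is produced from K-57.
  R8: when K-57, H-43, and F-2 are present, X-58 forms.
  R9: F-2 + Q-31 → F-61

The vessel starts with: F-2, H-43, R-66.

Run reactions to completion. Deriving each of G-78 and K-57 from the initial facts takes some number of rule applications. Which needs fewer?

K-57

K-57: R-66, H-43, and F-2 present → K-57 forms (R1). [1 rule application]
G-78: R-66, H-43, and F-2 present → K-57 forms (R1). K-57 present → G-78 forms (R7). [2 rule applications]
K-57 needs fewer.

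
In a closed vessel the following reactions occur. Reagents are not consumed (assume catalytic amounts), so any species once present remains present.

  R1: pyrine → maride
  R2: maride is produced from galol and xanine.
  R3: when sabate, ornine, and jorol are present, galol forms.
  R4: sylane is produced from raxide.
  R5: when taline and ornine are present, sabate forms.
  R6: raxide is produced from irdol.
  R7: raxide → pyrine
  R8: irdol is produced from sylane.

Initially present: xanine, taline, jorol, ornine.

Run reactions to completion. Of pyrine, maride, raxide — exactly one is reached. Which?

maride

taline and ornine present → sabate forms (R5).
sabate, ornine, and jorol present → galol forms (R3).
galol and xanine present → maride forms (R2).
pyrine would need raxide (R7), but raxide never forms. raxide would need irdol (R6), but irdol never forms.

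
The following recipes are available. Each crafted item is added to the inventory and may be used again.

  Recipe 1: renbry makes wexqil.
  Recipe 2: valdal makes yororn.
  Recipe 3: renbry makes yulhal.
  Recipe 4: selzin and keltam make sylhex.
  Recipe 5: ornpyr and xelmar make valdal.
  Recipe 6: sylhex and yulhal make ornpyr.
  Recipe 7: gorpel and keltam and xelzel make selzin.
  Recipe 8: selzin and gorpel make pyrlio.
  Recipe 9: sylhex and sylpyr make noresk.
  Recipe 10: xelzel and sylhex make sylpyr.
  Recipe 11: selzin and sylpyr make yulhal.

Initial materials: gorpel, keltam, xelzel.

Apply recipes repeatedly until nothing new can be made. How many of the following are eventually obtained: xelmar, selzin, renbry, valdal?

Using Recipe 7, gorpel, keltam, and xelzel make selzin.
No rule produces xelmar, and it is not given.
selzin: reached.
No rule produces renbry, and it is not given.
valdal would need ornpyr and xelmar (Recipe 5), but xelmar is never obtained.
Reached: selzin — 1 of the 4.

1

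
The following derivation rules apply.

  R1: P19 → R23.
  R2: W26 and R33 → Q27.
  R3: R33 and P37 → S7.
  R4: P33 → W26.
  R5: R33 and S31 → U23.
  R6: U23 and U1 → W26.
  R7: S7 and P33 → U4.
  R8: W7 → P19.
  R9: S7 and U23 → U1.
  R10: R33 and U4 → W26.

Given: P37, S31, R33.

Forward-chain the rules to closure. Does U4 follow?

U4 would need S7 and P33 (R7), but P33 is never established.

No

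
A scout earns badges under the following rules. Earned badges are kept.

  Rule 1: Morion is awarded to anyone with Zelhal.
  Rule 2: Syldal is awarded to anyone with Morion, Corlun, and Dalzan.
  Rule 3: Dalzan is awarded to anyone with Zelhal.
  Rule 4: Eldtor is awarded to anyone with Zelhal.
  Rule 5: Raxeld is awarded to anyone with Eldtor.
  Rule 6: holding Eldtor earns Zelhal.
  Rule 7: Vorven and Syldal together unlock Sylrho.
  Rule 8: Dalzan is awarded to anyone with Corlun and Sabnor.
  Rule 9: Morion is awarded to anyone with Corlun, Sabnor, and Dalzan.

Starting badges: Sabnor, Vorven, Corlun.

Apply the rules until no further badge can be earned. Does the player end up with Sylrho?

With Corlun and Sabnor, Dalzan is earned (Rule 8).
With Corlun, Sabnor, and Dalzan, Morion is earned (Rule 9).
With Morion, Corlun, and Dalzan, Syldal is earned (Rule 2).
With Vorven and Syldal, Sylrho is earned (Rule 7).

Yes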